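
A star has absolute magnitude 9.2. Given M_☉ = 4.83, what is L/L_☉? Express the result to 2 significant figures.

M − M_☉ = 9.2 − 4.83 = 4.370
L/L_☉ = 10^(−0.4 (M − M_☉)) = 10^-1.748 = 0.01786

L/L_☉ ≈ 0.018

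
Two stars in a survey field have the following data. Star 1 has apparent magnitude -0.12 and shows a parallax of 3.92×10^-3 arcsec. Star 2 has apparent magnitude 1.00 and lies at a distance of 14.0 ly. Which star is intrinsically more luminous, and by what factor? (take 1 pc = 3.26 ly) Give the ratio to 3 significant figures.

Star 1: d = 1/p = 1/3.92×10^-3″ = 255.1 pc
Star 1: M = m − 5 log₁₀ d + 5 = -0.12 − 5·2.4067 + 5 = -7.154
Star 2: d = 14.0 ly / 3.26 = 4.294 pc
Star 2: M = m − 5 log₁₀ d + 5 = 1.00 − 5·0.6329 + 5 = 2.835
ΔM = M_1 − M_2 = -7.154 − (2.835) = -9.989; smaller M is more luminous → Star 1.
L ratio = 10^(0.4 |ΔM|) = 10^3.996 = 9899

Star 1 is more luminous, by a factor of 9900.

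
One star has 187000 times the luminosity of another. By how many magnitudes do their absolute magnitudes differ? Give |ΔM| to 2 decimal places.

Pogson: ΔM = −2.5 log₁₀(ratio) = −2.5 log₁₀(187000) = −2.5 × 5.2718 = -13.180

|ΔM| ≈ 13.18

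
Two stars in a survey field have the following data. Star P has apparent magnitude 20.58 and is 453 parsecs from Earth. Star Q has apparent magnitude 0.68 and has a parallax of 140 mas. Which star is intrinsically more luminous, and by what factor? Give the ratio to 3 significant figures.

Star Q is more luminous, by a factor of 22700.

Star P: M = m − 5 log₁₀ d + 5 = 20.58 − 5·2.6561 + 5 = 12.300
Star Q: p = 140 mas = 0.140″ → d = 1/p = 7.143 pc
Star Q: M = m − 5 log₁₀ d + 5 = 0.68 − 5·0.8539 + 5 = 1.411
ΔM = M_P − M_Q = 12.300 − (1.411) = 10.889; smaller M is more luminous → Star Q.
L ratio = 10^(0.4 |ΔM|) = 10^4.356 = 22680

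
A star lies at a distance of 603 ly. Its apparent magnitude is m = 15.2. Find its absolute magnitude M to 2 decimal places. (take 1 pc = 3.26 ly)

d = 603 ly / 3.26 = 185.0 pc
5 log₁₀(d/10 pc) = 5 log₁₀(185.0) − 5 = 6.335
M = m − 5 log₁₀(d/10) = 15.2 − 6.335 = 8.865

M ≈ 8.86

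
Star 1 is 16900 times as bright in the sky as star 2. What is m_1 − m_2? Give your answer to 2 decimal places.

Pogson: Δm = −2.5 log₁₀(ratio) = −2.5 log₁₀(16900) = −2.5 × 4.2279 = -10.570
Star 1 is brighter, so it has the smaller magnitude: the difference is negative.

m_1 − m_2 ≈ -10.57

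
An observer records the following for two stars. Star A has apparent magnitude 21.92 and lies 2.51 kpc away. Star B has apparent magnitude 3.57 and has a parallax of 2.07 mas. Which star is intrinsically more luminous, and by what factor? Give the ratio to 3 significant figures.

Star B is more luminous, by a factor of 810000.

Star A: d = 2.51 kpc = 2510 pc
Star A: M = m − 5 log₁₀ d + 5 = 21.92 − 5·3.3997 + 5 = 9.922
Star B: p = 2.07 mas = 2.07×10^-3″ → d = 1/p = 483.1 pc
Star B: M = m − 5 log₁₀ d + 5 = 3.57 − 5·2.6840 + 5 = -4.850
ΔM = M_A − M_B = 9.922 − (-4.850) = 14.772; smaller M is more luminous → Star B.
L ratio = 10^(0.4 |ΔM|) = 10^5.909 = 810400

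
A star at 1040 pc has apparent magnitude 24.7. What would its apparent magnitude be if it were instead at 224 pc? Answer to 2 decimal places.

Flux ∝ 1/d², so Δm = 5 log₁₀(d₂/d₁) = 5 log₁₀(224/1040) = -3.334
m₂ = m₁ + Δm = 24.7 + (-3.334) = 21.366

m ≈ 21.37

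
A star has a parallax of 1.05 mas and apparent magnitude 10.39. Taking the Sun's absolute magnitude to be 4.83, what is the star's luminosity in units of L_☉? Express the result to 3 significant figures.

d = 1/p = 1000/1.05 mas = 952.4 pc
M = m − 5 log₁₀ d + 5 = 10.39 − 5·2.9788 + 5 = 0.496
M − M_☉ = 0.496 − 4.83 = -4.334
L/L_☉ = 10^(−0.4 × -4.334) = 54.15

L/L_☉ ≈ 54.2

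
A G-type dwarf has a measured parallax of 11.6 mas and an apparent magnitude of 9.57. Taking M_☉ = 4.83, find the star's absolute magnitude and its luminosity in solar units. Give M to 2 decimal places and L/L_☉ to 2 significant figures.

M ≈ 4.89; L/L_☉ ≈ 0.94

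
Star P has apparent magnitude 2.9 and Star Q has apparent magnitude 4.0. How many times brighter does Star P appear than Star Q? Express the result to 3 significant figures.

Magnitude difference = -1.1
Flux ratio = 10^(−0.4 Δm) = 10^(−0.4 × -1.1) = 10^0.440 = 2.754

2.75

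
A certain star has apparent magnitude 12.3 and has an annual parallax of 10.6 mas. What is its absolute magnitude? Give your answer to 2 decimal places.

M ≈ 7.43

p = 10.6 mas = 0.0106″ → d = 1/p = 94.34 pc
5 log₁₀(d/10 pc) = 5 log₁₀(94.34) − 5 = 4.873
M = m − 5 log₁₀(d/10) = 12.3 − 4.873 = 7.427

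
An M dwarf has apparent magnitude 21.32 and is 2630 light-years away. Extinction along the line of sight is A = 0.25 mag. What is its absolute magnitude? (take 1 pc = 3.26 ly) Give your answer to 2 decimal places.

M ≈ 11.54

d = 2630 ly / 3.26 = 806.7 pc
5 log₁₀(d/10 pc) = 5 log₁₀(806.7) − 5 = 9.534
M = m − 5 log₁₀(d/10) − A = 21.32 − 9.534 − 0.25 = 11.536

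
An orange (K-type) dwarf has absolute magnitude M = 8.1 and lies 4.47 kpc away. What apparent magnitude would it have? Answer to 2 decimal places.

d = 4.47 kpc = 4470 pc
m = M + 5 log₁₀ d − 5 = 8.1 + 5·3.6503 − 5 = 21.352

m ≈ 21.35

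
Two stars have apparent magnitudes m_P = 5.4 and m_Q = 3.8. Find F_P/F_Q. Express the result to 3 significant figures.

Δm = 5.4 − (3.8) = 1.6
Flux ratio = 10^(−0.4 Δm) = 10^(−0.4 × 1.6) = 10^-0.640 = 0.2291

F_P/F_Q ≈ 0.229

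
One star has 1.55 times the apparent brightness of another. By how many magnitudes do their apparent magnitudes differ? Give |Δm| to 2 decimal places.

Pogson: Δm = −2.5 log₁₀(ratio) = −2.5 log₁₀(1.55) = −2.5 × 0.1903 = -0.476

|Δm| ≈ 0.48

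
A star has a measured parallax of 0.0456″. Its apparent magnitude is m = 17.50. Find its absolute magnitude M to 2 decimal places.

d = 1/p = 1/0.0456″ = 21.93 pc
5 log₁₀(d/10 pc) = 5 log₁₀(21.93) − 5 = 1.705
M = m − 5 log₁₀(d/10) = 17.50 − 1.705 = 15.795

M ≈ 15.79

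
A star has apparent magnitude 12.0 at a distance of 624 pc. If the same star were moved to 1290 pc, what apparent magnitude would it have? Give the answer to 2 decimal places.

m ≈ 13.58

Flux ∝ 1/d², so Δm = 5 log₁₀(d₂/d₁) = 5 log₁₀(1290/624) = 1.577
m₂ = m₁ + Δm = 12.0 + (1.577) = 13.577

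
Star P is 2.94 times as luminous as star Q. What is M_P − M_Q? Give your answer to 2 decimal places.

M_P − M_Q ≈ -1.17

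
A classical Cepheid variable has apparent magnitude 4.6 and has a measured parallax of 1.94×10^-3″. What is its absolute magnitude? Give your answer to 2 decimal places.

M ≈ -3.96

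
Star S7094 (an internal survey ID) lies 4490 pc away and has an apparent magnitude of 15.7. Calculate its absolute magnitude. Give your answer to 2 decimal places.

M ≈ 2.44

5 log₁₀(d/10 pc) = 5 log₁₀(4490) − 5 = 13.261
M = m − 5 log₁₀(d/10) = 15.7 − 13.261 = 2.439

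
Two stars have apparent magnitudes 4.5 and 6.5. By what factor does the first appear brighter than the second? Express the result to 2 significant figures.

6.3

Δm = 4.5 − (6.5) = -2.0
Flux ratio = 10^(−0.4 Δm) = 10^(−0.4 × -2.0) = 10^0.800 = 6.310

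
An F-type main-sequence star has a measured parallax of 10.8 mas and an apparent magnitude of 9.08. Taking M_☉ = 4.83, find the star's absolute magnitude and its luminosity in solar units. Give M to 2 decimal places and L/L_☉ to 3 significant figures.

d = 1/p = 1000/10.8 mas = 92.59 pc
M = m − 5 log₁₀ d + 5 = 9.08 − 5·1.9666 + 5 = 4.247
M − M_☉ = 4.247 − 4.83 = -0.583
L/L_☉ = 10^(−0.4 × -0.583) = 1.711

M ≈ 4.25; L/L_☉ ≈ 1.71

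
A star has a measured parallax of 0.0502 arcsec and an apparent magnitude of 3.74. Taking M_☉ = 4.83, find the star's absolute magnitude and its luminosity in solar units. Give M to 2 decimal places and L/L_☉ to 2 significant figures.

d = 1/p = 1/0.0502″ = 19.92 pc
M = m − 5 log₁₀ d + 5 = 3.74 − 5·1.2993 + 5 = 2.244
M − M_☉ = 2.244 − 4.83 = -2.586
L/L_☉ = 10^(−0.4 × -2.586) = 10.83

M ≈ 2.24; L/L_☉ ≈ 11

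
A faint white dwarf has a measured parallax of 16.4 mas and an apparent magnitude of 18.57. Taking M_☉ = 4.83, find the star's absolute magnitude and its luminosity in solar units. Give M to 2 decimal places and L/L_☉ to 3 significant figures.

M ≈ 14.64; L/L_☉ ≈ 1.19×10^-4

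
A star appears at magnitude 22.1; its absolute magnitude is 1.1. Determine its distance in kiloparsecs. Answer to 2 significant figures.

Distance modulus: m − M = 22.1 − (1.1) = 21.000
m − M = 5 log₁₀ d − 5
log₁₀ d = (m − M)/5 + 1 = 5.2000
d = 10^5.2000 = 158500 pc
= 158.5 kpc

d ≈ 160 kpc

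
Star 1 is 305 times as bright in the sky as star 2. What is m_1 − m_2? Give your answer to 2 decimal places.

m_1 − m_2 ≈ -6.21

Pogson: Δm = −2.5 log₁₀(ratio) = −2.5 log₁₀(305) = −2.5 × 2.4843 = -6.211
Star 1 is brighter, so it has the smaller magnitude: the difference is negative.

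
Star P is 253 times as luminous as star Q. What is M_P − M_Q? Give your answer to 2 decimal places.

Pogson: ΔM = −2.5 log₁₀(ratio) = −2.5 log₁₀(253) = −2.5 × 2.4031 = -6.008
Star P is brighter, so it has the smaller magnitude: the difference is negative.

M_P − M_Q ≈ -6.01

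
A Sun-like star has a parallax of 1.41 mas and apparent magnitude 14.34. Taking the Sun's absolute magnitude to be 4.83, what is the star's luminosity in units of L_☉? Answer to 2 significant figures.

L/L_☉ ≈ 0.79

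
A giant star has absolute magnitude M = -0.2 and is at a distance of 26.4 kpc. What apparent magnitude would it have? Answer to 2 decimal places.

d = 26.4 kpc = 26400 pc
m = M + 5 log₁₀ d − 5 = -0.2 + 5·4.4216 − 5 = 16.908

m ≈ 16.91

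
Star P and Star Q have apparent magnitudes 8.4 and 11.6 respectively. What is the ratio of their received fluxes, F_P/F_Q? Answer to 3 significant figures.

F_P/F_Q ≈ 19.1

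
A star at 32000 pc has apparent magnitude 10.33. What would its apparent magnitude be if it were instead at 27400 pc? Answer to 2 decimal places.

m ≈ 9.99

Flux ∝ 1/d², so Δm = 5 log₁₀(d₂/d₁) = 5 log₁₀(27400/32000) = -0.337
m₂ = m₁ + Δm = 10.33 + (-0.337) = 9.993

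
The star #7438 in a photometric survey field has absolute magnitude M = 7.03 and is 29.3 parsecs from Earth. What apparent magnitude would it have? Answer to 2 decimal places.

m = M + 5 log₁₀ d − 5 = 7.03 + 5·1.4669 − 5 = 9.364

m ≈ 9.36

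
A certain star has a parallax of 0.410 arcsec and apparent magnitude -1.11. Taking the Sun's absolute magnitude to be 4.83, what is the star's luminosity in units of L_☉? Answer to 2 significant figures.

d = 1/p = 1/0.410″ = 2.439 pc
M = m − 5 log₁₀ d + 5 = -1.11 − 5·0.3872 + 5 = 1.954
M − M_☉ = 1.954 − 4.83 = -2.876
L/L_☉ = 10^(−0.4 × -2.876) = 14.14

L/L_☉ ≈ 14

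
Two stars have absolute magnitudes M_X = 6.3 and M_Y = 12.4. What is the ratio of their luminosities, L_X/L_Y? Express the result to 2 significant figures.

ΔM = M_X − M_Y = -6.1
L_X/L_Y = 10^(−0.4 ΔM) = 10^2.440 = 275.4

L_X/L_Y ≈ 280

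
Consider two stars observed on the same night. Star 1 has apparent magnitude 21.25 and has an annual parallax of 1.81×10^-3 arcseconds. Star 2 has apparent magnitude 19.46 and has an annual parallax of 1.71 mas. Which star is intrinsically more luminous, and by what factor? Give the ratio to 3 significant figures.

Star 1: d = 1/p = 1/1.81×10^-3″ = 552.5 pc
Star 1: M = m − 5 log₁₀ d + 5 = 21.25 − 5·2.7423 + 5 = 12.538
Star 2: p = 1.71 mas = 1.71×10^-3″ → d = 1/p = 584.8 pc
Star 2: M = m − 5 log₁₀ d + 5 = 19.46 − 5·2.7670 + 5 = 10.625
ΔM = M_1 − M_2 = 12.538 − (10.625) = 1.913; smaller M is more luminous → Star 2.
L ratio = 10^(0.4 |ΔM|) = 10^0.765 = 5.826

Star 2 is more luminous, by a factor of 5.83.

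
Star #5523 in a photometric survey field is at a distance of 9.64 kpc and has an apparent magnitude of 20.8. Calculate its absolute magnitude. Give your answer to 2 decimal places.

d = 9.64 kpc = 9640 pc
5 log₁₀(d/10 pc) = 5 log₁₀(9640) − 5 = 14.920
M = m − 5 log₁₀(d/10) = 20.8 − 14.920 = 5.880

M ≈ 5.88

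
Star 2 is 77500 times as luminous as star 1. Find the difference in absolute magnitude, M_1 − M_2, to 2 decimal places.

M_1 − M_2 ≈ 12.22

Pogson: ΔM = −2.5 log₁₀(ratio) = −2.5 log₁₀(77500) = −2.5 × 4.8893 = -12.223
Star 2 is brighter so has the smaller magnitude: M_1 − M_2 is positive.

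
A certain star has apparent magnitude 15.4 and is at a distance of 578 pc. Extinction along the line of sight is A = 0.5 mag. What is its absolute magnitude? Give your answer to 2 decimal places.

5 log₁₀(d/10 pc) = 5 log₁₀(578.0) − 5 = 8.810
M = m − 5 log₁₀(d/10) − A = 15.4 − 8.810 − 0.5 = 6.090

M ≈ 6.09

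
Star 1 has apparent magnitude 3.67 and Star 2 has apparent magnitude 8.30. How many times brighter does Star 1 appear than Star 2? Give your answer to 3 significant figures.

71.1

Δm = 3.67 − (8.30) = -4.63
Flux ratio = 10^(−0.4 Δm) = 10^(−0.4 × -4.63) = 10^1.852 = 71.12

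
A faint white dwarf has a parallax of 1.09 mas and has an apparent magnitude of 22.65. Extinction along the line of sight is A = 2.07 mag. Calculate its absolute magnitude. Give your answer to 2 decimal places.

p = 1.09 mas = 1.09×10^-3″ → d = 1/p = 917.4 pc
5 log₁₀(d/10 pc) = 5 log₁₀(917.4) − 5 = 9.813
M = m − 5 log₁₀(d/10) − A = 22.65 − 9.813 − 2.07 = 10.767

M ≈ 10.77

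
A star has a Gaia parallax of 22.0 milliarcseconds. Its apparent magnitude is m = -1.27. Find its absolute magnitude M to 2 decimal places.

M ≈ -4.56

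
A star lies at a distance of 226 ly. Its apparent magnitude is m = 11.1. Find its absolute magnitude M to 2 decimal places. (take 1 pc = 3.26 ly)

d = 226 ly / 3.26 = 69.33 pc
5 log₁₀(d/10 pc) = 5 log₁₀(69.33) − 5 = 4.204
M = m − 5 log₁₀(d/10) = 11.1 − 4.204 = 6.896

M ≈ 6.90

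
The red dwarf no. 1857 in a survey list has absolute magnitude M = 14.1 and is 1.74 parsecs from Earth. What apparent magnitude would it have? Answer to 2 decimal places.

m = M + 5 log₁₀ d − 5 = 14.1 + 5·0.2405 − 5 = 10.303

m ≈ 10.30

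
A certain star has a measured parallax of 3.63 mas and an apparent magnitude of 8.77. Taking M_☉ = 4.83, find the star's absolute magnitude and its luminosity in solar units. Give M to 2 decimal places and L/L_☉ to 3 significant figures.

M ≈ 1.57; L/L_☉ ≈ 20.1

d = 1/p = 1000/3.63 mas = 275.5 pc
M = m − 5 log₁₀ d + 5 = 8.77 − 5·2.4401 + 5 = 1.570
M − M_☉ = 1.570 − 4.83 = -3.260
L/L_☉ = 10^(−0.4 × -3.260) = 20.15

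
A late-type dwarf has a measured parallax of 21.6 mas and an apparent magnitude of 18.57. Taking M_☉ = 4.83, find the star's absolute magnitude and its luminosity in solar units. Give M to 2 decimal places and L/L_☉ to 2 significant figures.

M ≈ 15.24; L/L_☉ ≈ 6.8×10^-5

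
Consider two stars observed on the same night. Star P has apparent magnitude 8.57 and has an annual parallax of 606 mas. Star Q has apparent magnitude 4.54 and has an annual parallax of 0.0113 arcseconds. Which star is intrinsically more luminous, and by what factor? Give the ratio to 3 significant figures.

Star P: p = 606 mas = 0.606″ → d = 1/p = 1.650 pc
Star P: M = m − 5 log₁₀ d + 5 = 8.57 − 5·0.2175 + 5 = 12.482
Star Q: d = 1/p = 1/0.0113″ = 88.50 pc
Star Q: M = m − 5 log₁₀ d + 5 = 4.54 − 5·1.9469 + 5 = -0.195
ΔM = M_P − M_Q = 12.482 − (-0.195) = 12.677; smaller M is more luminous → Star Q.
L ratio = 10^(0.4 |ΔM|) = 10^5.071 = 117700

Star Q is more luminous, by a factor of 118000.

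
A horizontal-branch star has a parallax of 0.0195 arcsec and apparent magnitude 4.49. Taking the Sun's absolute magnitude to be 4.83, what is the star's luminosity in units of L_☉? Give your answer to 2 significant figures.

L/L_☉ ≈ 36

d = 1/p = 1/0.0195″ = 51.28 pc
M = m − 5 log₁₀ d + 5 = 4.49 − 5·1.7100 + 5 = 0.940
M − M_☉ = 0.940 − 4.83 = -3.890
L/L_☉ = 10^(−0.4 × -3.890) = 35.97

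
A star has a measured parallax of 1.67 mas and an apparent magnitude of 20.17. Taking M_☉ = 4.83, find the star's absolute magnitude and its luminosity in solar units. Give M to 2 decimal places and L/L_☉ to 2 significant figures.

d = 1/p = 1000/1.67 mas = 598.8 pc
M = m − 5 log₁₀ d + 5 = 20.17 − 5·2.7773 + 5 = 11.284
M − M_☉ = 11.284 − 4.83 = 6.454
L/L_☉ = 10^(−0.4 × 6.454) = 2.622×10^-3

M ≈ 11.28; L/L_☉ ≈ 2.6×10^-3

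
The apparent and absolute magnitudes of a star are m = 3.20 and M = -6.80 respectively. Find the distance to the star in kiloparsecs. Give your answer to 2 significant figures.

Distance modulus: m − M = 3.20 − (-6.80) = 10.000
m − M = 5 log₁₀ d − 5
log₁₀ d = (m − M)/5 + 1 = 3.0000
d = 10^3.0000 = 1000 pc
= 1.000 kpc

d ≈ 1.0 kpc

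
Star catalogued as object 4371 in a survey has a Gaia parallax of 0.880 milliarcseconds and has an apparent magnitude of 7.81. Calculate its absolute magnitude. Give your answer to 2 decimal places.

M ≈ -2.47

p = 0.880 mas = 8.80×10^-4″ → d = 1/p = 1136 pc
5 log₁₀(d/10 pc) = 5 log₁₀(1136) − 5 = 10.278
M = m − 5 log₁₀(d/10) = 7.81 − 10.278 = -2.468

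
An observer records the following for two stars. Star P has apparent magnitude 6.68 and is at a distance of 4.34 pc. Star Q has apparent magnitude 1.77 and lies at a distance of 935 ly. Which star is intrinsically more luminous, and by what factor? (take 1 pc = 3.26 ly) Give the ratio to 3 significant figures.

Star Q is more luminous, by a factor of 402000.

Star P: M = m − 5 log₁₀ d + 5 = 6.68 − 5·0.6375 + 5 = 8.493
Star Q: d = 935 ly / 3.26 = 286.8 pc
Star Q: M = m − 5 log₁₀ d + 5 = 1.77 − 5·2.4576 + 5 = -5.518
ΔM = M_P − M_Q = 8.493 − (-5.518) = 14.011; smaller M is more luminous → Star Q.
L ratio = 10^(0.4 |ΔM|) = 10^5.604 = 402000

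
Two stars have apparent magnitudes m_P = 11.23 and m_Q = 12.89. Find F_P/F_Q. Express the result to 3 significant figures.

Δm = 11.23 − (12.89) = -1.66
Flux ratio = 10^(−0.4 Δm) = 10^(−0.4 × -1.66) = 10^0.664 = 4.613

F_P/F_Q ≈ 4.61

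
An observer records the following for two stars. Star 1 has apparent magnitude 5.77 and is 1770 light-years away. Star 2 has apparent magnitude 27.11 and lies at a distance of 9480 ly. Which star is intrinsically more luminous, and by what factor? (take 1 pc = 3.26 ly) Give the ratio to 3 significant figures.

Star 1 is more luminous, by a factor of 1.20×10^7.

Star 1: d = 1770 ly / 3.26 = 542.9 pc
Star 1: M = m − 5 log₁₀ d + 5 = 5.77 − 5·2.7348 + 5 = -2.904
Star 2: d = 9480 ly / 3.26 = 2908 pc
Star 2: M = m − 5 log₁₀ d + 5 = 27.11 − 5·3.4636 + 5 = 14.792
ΔM = M_1 − M_2 = -2.904 − (14.792) = -17.696; smaller M is more luminous → Star 1.
L ratio = 10^(0.4 |ΔM|) = 10^7.078 = 1.198×10^7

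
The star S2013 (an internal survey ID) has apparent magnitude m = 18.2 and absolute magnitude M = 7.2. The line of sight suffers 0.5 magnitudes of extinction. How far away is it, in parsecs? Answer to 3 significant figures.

d ≈ 1260 pc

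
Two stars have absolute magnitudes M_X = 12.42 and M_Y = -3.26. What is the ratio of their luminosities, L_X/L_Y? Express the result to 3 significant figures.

L_X/L_Y ≈ 5.35×10^-7

ΔM = M_X − M_Y = 15.68
L_X/L_Y = 10^(−0.4 ΔM) = 10^-6.272 = 5.346×10^-7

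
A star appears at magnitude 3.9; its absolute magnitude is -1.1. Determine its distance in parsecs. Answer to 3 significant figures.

d ≈ 100 pc

μ = m − M = 5.000
m − M = 5 log₁₀ d − 5
log₁₀ d = (m − M)/5 + 1 = 2.0000
d = 10^2.0000 = 100.0 pc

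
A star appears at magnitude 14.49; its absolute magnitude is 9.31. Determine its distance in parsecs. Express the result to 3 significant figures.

d ≈ 109 pc

Distance modulus: m − M = 14.49 − (9.31) = 5.180
m − M = 5 log₁₀ d − 5
log₁₀ d = (m − M)/5 + 1 = 2.0360
d = 10^2.0360 = 108.6 pc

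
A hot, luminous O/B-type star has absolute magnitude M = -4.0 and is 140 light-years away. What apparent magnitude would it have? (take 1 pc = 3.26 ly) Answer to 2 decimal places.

m ≈ -0.84

d = 140 ly / 3.26 = 42.94 pc
m = M + 5 log₁₀ d − 5 = -4.0 + 5·1.6329 − 5 = -0.835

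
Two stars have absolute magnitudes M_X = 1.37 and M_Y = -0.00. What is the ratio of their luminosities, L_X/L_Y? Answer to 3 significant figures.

ΔM = M_X − M_Y = 1.37
L_X/L_Y = 10^(−0.4 ΔM) = 10^-0.548 = 0.2831

L_X/L_Y ≈ 0.283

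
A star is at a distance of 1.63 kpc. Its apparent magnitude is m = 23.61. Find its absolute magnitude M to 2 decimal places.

d = 1.63 kpc = 1630 pc
5 log₁₀(d/10 pc) = 5 log₁₀(1630) − 5 = 11.061
M = m − 5 log₁₀(d/10) = 23.61 − 11.061 = 12.549

M ≈ 12.55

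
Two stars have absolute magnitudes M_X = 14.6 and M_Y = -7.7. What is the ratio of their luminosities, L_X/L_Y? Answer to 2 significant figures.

ΔM = M_X − M_Y = 22.3
L_X/L_Y = 10^(−0.4 ΔM) = 10^-8.920 = 1.202×10^-9

L_X/L_Y ≈ 1.2×10^-9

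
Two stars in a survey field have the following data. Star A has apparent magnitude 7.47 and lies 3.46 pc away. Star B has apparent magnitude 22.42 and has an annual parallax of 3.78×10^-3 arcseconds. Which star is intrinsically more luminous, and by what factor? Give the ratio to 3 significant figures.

Star A is more luminous, by a factor of 163.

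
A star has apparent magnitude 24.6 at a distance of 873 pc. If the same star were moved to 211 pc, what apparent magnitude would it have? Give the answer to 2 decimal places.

Flux ∝ 1/d², so Δm = 5 log₁₀(d₂/d₁) = 5 log₁₀(211/873) = -3.084
m₂ = m₁ + Δm = 24.6 + (-3.084) = 21.516

m ≈ 21.52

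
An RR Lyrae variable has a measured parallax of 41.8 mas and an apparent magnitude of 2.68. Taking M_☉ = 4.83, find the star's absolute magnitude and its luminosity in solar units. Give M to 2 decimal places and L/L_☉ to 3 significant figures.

d = 1/p = 1000/41.8 mas = 23.92 pc
M = m − 5 log₁₀ d + 5 = 2.68 − 5·1.3788 + 5 = 0.786
M − M_☉ = 0.786 − 4.83 = -4.044
L/L_☉ = 10^(−0.4 × -4.044) = 41.46

M ≈ 0.79; L/L_☉ ≈ 41.5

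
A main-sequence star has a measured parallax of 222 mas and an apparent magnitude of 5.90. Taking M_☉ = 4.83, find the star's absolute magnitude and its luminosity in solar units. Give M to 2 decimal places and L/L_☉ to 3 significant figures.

M ≈ 7.63; L/L_☉ ≈ 0.0757

d = 1/p = 1000/222 mas = 4.505 pc
M = m − 5 log₁₀ d + 5 = 5.90 − 5·0.6536 + 5 = 7.632
M − M_☉ = 7.632 − 4.83 = 2.802
L/L_☉ = 10^(−0.4 × 2.802) = 0.07573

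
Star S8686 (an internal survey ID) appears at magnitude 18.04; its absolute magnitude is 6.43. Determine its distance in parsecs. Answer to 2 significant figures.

d ≈ 2100 pc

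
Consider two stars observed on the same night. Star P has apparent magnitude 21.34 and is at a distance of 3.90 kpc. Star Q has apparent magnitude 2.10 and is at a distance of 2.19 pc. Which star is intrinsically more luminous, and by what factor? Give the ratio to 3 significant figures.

Star Q is more luminous, by a factor of 15.7.

Star P: d = 3.90 kpc = 3900 pc
Star P: M = m − 5 log₁₀ d + 5 = 21.34 − 5·3.5911 + 5 = 8.385
Star Q: M = m − 5 log₁₀ d + 5 = 2.10 − 5·0.3404 + 5 = 5.398
ΔM = M_P − M_Q = 8.385 − (5.398) = 2.987; smaller M is more luminous → Star Q.
L ratio = 10^(0.4 |ΔM|) = 10^1.195 = 15.66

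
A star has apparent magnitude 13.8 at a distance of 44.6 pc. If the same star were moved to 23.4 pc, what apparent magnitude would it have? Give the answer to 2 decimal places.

Flux ∝ 1/d², so Δm = 5 log₁₀(d₂/d₁) = 5 log₁₀(23.4/44.6) = -1.401
m₂ = m₁ + Δm = 13.8 + (-1.401) = 12.399

m ≈ 12.40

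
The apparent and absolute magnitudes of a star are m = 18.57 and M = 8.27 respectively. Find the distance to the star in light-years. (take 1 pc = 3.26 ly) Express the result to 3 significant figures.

Distance modulus: m − M = 18.57 − (8.27) = 10.300
m − M = 5 log₁₀ d − 5
log₁₀ d = (m − M)/5 + 1 = 3.0600
d = 10^3.0600 = 1148 pc
= 3743 ly

d ≈ 3740 ly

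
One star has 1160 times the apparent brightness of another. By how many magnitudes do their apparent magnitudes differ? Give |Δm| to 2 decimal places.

Pogson: Δm = −2.5 log₁₀(ratio) = −2.5 log₁₀(1160) = −2.5 × 3.0645 = -7.661

|Δm| ≈ 7.66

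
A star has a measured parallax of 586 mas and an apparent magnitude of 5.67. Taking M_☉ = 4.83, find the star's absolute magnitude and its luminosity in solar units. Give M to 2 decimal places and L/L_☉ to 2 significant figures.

d = 1/p = 1000/586 mas = 1.706 pc
M = m − 5 log₁₀ d + 5 = 5.67 − 5·0.2321 + 5 = 9.509
M − M_☉ = 9.509 − 4.83 = 4.679
L/L_☉ = 10^(−0.4 × 4.679) = 0.01343

M ≈ 9.51; L/L_☉ ≈ 0.013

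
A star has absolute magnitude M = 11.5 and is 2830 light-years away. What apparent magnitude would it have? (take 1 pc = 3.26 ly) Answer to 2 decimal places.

m ≈ 21.19

d = 2830 ly / 3.26 = 868.1 pc
m = M + 5 log₁₀ d − 5 = 11.5 + 5·2.9386 − 5 = 21.193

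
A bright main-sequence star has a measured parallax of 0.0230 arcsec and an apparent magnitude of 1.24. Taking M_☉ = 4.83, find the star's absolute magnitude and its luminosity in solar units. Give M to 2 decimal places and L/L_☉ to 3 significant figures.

M ≈ -1.95; L/L_☉ ≈ 516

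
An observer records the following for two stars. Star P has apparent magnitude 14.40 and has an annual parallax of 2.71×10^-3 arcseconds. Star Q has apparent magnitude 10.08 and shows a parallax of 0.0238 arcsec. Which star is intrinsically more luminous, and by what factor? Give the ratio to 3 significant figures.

Star P is more luminous, by a factor of 1.44.

Star P: d = 1/p = 1/2.71×10^-3″ = 369.0 pc
Star P: M = m − 5 log₁₀ d + 5 = 14.40 − 5·2.5670 + 5 = 6.565
Star Q: d = 1/p = 1/0.0238″ = 42.02 pc
Star Q: M = m − 5 log₁₀ d + 5 = 10.08 − 5·1.6234 + 5 = 6.963
ΔM = M_P − M_Q = 6.565 − (6.963) = -0.398; smaller M is more luminous → Star P.
L ratio = 10^(0.4 |ΔM|) = 10^0.159 = 1.443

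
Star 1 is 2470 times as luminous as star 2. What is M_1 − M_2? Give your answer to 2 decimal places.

Pogson: ΔM = −2.5 log₁₀(ratio) = −2.5 log₁₀(2470) = −2.5 × 3.3927 = -8.482
Star 1 is brighter, so it has the smaller magnitude: the difference is negative.

M_1 − M_2 ≈ -8.48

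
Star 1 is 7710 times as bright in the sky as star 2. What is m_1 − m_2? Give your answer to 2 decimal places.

m_1 − m_2 ≈ -9.72

Pogson: Δm = −2.5 log₁₀(ratio) = −2.5 log₁₀(7710) = −2.5 × 3.8871 = -9.718
Star 1 is brighter, so it has the smaller magnitude: the difference is negative.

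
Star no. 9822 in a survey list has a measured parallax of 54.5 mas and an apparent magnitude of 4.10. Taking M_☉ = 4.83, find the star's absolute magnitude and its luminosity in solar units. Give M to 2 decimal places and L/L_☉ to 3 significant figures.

M ≈ 2.78; L/L_☉ ≈ 6.59

d = 1/p = 1000/54.5 mas = 18.35 pc
M = m − 5 log₁₀ d + 5 = 4.10 − 5·1.2636 + 5 = 2.782
M − M_☉ = 2.782 − 4.83 = -2.048
L/L_☉ = 10^(−0.4 × -2.048) = 6.595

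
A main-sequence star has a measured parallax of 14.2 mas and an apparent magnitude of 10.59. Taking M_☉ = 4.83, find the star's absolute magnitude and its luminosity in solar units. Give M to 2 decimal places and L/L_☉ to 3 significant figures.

d = 1/p = 1000/14.2 mas = 70.42 pc
M = m − 5 log₁₀ d + 5 = 10.59 − 5·1.8477 + 5 = 6.351
M − M_☉ = 6.351 − 4.83 = 1.521
L/L_☉ = 10^(−0.4 × 1.521) = 0.2463

M ≈ 6.35; L/L_☉ ≈ 0.246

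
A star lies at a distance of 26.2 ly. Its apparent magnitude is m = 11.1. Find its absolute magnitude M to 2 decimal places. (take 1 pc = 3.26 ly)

d = 26.2 ly / 3.26 = 8.037 pc
5 log₁₀(d/10 pc) = 5 log₁₀(8.037) − 5 = -0.475
M = m − 5 log₁₀(d/10) = 11.1 + 0.475 = 11.575

M ≈ 11.57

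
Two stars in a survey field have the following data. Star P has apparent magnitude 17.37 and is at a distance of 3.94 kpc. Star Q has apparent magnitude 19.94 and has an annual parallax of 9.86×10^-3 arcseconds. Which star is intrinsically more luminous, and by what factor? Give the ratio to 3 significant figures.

Star P is more luminous, by a factor of 16100.

Star P: d = 3.94 kpc = 3940 pc
Star P: M = m − 5 log₁₀ d + 5 = 17.37 − 5·3.5955 + 5 = 4.393
Star Q: d = 1/p = 1/9.86×10^-3″ = 101.4 pc
Star Q: M = m − 5 log₁₀ d + 5 = 19.94 − 5·2.0061 + 5 = 14.909
ΔM = M_P − M_Q = 4.393 − (14.909) = -10.517; smaller M is more luminous → Star P.
L ratio = 10^(0.4 |ΔM|) = 10^4.207 = 16100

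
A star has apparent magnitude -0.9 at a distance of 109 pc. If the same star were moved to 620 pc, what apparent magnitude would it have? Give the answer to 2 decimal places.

m ≈ 2.87

Flux ∝ 1/d², so Δm = 5 log₁₀(d₂/d₁) = 5 log₁₀(620/109) = 3.775
m₂ = m₁ + Δm = -0.9 + (3.775) = 2.875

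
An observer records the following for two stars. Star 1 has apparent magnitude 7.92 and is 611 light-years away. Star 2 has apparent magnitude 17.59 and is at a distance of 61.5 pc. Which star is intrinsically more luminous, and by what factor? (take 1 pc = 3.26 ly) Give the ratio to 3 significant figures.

Star 1 is more luminous, by a factor of 68500.

Star 1: d = 611 ly / 3.26 = 187.4 pc
Star 1: M = m − 5 log₁₀ d + 5 = 7.92 − 5·2.2728 + 5 = 1.556
Star 2: M = m − 5 log₁₀ d + 5 = 17.59 − 5·1.7889 + 5 = 13.646
ΔM = M_1 − M_2 = 1.556 − (13.646) = -12.090; smaller M is more luminous → Star 1.
L ratio = 10^(0.4 |ΔM|) = 10^4.836 = 68530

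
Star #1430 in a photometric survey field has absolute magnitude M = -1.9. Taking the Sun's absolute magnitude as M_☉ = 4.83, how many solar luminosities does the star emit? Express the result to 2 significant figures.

L/L_☉ ≈ 490

M − M_☉ = -1.9 − 4.83 = -6.730
L/L_☉ = 10^(−0.4 (M − M_☉)) = 10^2.692 = 492.0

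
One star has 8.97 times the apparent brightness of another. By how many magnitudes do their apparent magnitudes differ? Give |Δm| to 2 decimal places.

|Δm| ≈ 2.38

Pogson: Δm = −2.5 log₁₀(ratio) = −2.5 log₁₀(8.97) = −2.5 × 0.9528 = -2.382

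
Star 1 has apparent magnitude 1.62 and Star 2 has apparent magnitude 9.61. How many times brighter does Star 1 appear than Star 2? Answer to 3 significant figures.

1570

Δm = 1.62 − (9.61) = -7.99
Flux ratio = 10^(−0.4 Δm) = 10^(−0.4 × -7.99) = 10^3.196 = 1570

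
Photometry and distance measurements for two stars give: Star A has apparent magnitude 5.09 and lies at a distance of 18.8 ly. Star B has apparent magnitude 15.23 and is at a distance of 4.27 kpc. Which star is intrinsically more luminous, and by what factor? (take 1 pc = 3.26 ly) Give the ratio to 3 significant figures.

Star B is more luminous, by a factor of 48.2.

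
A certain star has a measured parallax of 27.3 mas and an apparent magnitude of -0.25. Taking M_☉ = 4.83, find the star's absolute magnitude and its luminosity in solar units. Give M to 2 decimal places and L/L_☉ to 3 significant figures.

d = 1/p = 1000/27.3 mas = 36.63 pc
M = m − 5 log₁₀ d + 5 = -0.25 − 5·1.5638 + 5 = -3.069
M − M_☉ = -3.069 − 4.83 = -7.899
L/L_☉ = 10^(−0.4 × -7.899) = 1444

M ≈ -3.07; L/L_☉ ≈ 1440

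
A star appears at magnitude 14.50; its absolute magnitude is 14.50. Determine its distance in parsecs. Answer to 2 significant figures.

d ≈ 10 pc

Distance modulus: m − M = 14.50 − (14.50) = 0.000
m − M = 5 log₁₀ d − 5
log₁₀ d = (m − M)/5 + 1 = 1.0000
d = 10^1.0000 = 10.00 pc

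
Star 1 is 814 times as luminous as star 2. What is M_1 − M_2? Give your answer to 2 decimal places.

M_1 − M_2 ≈ -7.28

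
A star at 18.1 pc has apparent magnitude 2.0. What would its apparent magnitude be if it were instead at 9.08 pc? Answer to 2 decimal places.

m ≈ 0.50

Flux ∝ 1/d², so Δm = 5 log₁₀(d₂/d₁) = 5 log₁₀(9.08/18.1) = -1.498
m₂ = m₁ + Δm = 2.0 + (-1.498) = 0.502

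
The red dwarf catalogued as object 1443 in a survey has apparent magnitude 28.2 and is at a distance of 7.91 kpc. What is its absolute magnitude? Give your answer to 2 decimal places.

M ≈ 13.71

d = 7.91 kpc = 7910 pc
5 log₁₀(d/10 pc) = 5 log₁₀(7910) − 5 = 14.491
M = m − 5 log₁₀(d/10) = 28.2 − 14.491 = 13.709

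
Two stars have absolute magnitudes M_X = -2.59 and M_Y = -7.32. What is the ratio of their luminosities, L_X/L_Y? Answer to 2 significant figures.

L_X/L_Y ≈ 0.013

ΔM = M_X − M_Y = 4.73
L_X/L_Y = 10^(−0.4 ΔM) = 10^-1.892 = 0.01282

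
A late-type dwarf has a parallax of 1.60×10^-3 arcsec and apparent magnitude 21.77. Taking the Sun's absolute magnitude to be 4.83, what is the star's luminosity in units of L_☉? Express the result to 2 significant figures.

L/L_☉ ≈ 6.5×10^-4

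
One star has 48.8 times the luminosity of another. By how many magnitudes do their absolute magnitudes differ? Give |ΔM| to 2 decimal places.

Pogson: ΔM = −2.5 log₁₀(ratio) = −2.5 log₁₀(48.8) = −2.5 × 1.6884 = -4.221

|ΔM| ≈ 4.22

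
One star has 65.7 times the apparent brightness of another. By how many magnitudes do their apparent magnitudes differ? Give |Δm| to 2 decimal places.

Pogson: Δm = −2.5 log₁₀(ratio) = −2.5 log₁₀(65.7) = −2.5 × 1.8176 = -4.544

|Δm| ≈ 4.54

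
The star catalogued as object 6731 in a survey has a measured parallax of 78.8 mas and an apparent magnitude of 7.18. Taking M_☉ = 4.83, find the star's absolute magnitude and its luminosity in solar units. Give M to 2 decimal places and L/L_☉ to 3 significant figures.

M ≈ 6.66; L/L_☉ ≈ 0.185

d = 1/p = 1000/78.8 mas = 12.69 pc
M = m − 5 log₁₀ d + 5 = 7.18 − 5·1.1035 + 5 = 6.663
M − M_☉ = 6.663 − 4.83 = 1.833
L/L_☉ = 10^(−0.4 × 1.833) = 0.1849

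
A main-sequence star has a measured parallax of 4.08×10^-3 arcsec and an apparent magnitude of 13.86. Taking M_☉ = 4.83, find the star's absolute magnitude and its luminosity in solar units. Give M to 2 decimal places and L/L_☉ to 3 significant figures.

d = 1/p = 1/4.08×10^-3″ = 245.1 pc
M = m − 5 log₁₀ d + 5 = 13.86 − 5·2.3893 + 5 = 6.913
M − M_☉ = 6.913 − 4.83 = 2.083
L/L_☉ = 10^(−0.4 × 2.083) = 0.1468

M ≈ 6.91; L/L_☉ ≈ 0.147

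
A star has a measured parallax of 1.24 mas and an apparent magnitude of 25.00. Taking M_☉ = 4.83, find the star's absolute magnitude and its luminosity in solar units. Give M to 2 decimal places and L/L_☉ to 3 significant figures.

M ≈ 15.47; L/L_☉ ≈ 5.56×10^-5

d = 1/p = 1000/1.24 mas = 806.5 pc
M = m − 5 log₁₀ d + 5 = 25.00 − 5·2.9066 + 5 = 15.467
M − M_☉ = 15.467 − 4.83 = 10.637
L/L_☉ = 10^(−0.4 × 10.637) = 5.561×10^-5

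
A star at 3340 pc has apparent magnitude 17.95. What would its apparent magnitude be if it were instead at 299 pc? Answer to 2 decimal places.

m ≈ 12.71

Flux ∝ 1/d², so Δm = 5 log₁₀(d₂/d₁) = 5 log₁₀(299/3340) = -5.240
m₂ = m₁ + Δm = 17.95 + (-5.240) = 12.710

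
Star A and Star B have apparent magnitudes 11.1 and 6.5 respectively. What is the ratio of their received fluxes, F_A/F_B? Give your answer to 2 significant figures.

F_A/F_B ≈ 0.014

Δm = 11.1 − (6.5) = 4.6
Flux ratio = 10^(−0.4 Δm) = 10^(−0.4 × 4.6) = 10^-1.840 = 0.01445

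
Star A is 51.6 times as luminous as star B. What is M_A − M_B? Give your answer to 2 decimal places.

M_A − M_B ≈ -4.28

Pogson: ΔM = −2.5 log₁₀(ratio) = −2.5 log₁₀(51.6) = −2.5 × 1.7126 = -4.282
Star A is brighter, so it has the smaller magnitude: the difference is negative.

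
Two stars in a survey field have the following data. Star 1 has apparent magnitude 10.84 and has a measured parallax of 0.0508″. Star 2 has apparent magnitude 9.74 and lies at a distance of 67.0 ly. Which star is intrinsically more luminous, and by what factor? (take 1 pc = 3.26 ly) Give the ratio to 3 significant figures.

Star 2 is more luminous, by a factor of 3.00.

Star 1: d = 1/p = 1/0.0508″ = 19.69 pc
Star 1: M = m − 5 log₁₀ d + 5 = 10.84 − 5·1.2941 + 5 = 9.369
Star 2: d = 67.0 ly / 3.26 = 20.55 pc
Star 2: M = m − 5 log₁₀ d + 5 = 9.74 − 5·1.3129 + 5 = 8.176
ΔM = M_1 − M_2 = 9.369 − (8.176) = 1.194; smaller M is more luminous → Star 2.
L ratio = 10^(0.4 |ΔM|) = 10^0.477 = 3.002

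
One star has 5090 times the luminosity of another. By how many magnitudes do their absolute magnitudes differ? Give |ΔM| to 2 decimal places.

Pogson: ΔM = −2.5 log₁₀(ratio) = −2.5 log₁₀(5090) = −2.5 × 3.7067 = -9.267

|ΔM| ≈ 9.27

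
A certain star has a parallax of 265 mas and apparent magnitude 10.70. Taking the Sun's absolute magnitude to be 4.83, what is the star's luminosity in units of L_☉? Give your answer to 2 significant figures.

d = 1/p = 1000/265 mas = 3.774 pc
M = m − 5 log₁₀ d + 5 = 10.70 − 5·0.5768 + 5 = 12.816
M − M_☉ = 12.816 − 4.83 = 7.986
L/L_☉ = 10^(−0.4 × 7.986) = 6.390×10^-4

L/L_☉ ≈ 6.4×10^-4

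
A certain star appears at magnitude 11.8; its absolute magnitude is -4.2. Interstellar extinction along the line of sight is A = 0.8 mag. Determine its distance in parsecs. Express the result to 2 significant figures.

m − M = 5 log₁₀(d/10 pc) + A  ⇒  11.8 − (-4.2) − 0.8 = 5 log₁₀(d/10)
15.200 = 5 log₁₀(d/10)
log₁₀ d = (m − M − A)/5 + 1 = 4.0400
d = 10^4.0400 = 10960 pc

d ≈ 11000 pc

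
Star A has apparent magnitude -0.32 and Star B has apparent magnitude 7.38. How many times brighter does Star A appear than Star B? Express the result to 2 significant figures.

1200

Magnitude difference = -7.70
Flux ratio = 10^(−0.4 Δm) = 10^(−0.4 × -7.70) = 10^3.080 = 1202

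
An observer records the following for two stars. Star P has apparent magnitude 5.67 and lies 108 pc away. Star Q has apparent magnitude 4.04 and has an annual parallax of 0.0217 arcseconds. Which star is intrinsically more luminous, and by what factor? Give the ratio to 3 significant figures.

Star P: M = m − 5 log₁₀ d + 5 = 5.67 − 5·2.0334 + 5 = 0.503
Star Q: d = 1/p = 1/0.0217″ = 46.08 pc
Star Q: M = m − 5 log₁₀ d + 5 = 4.04 − 5·1.6635 + 5 = 0.722
ΔM = M_P − M_Q = 0.503 − (0.722) = -0.219; smaller M is more luminous → Star P.
L ratio = 10^(0.4 |ΔM|) = 10^0.088 = 1.224

Star P is more luminous, by a factor of 1.22.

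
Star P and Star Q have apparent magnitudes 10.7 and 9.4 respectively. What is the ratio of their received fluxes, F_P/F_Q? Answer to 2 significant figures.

Δm = 10.7 − (9.4) = 1.3
Flux ratio = 10^(−0.4 Δm) = 10^(−0.4 × 1.3) = 10^-0.520 = 0.3020

F_P/F_Q ≈ 0.30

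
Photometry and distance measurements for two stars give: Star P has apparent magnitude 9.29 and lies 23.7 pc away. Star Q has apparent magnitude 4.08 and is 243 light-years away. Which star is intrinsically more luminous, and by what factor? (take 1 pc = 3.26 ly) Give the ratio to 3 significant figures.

Star Q is more luminous, by a factor of 1200.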